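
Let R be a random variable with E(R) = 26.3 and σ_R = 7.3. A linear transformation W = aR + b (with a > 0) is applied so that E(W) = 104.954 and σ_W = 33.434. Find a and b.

a = 4.58, b = -15.5

σ_W = a·σ_R (a > 0), so a = 33.434/7.3 = 4.58.
E(W) = a·E(R) + b, so b = 104.954 − 4.58·26.3 = -15.5.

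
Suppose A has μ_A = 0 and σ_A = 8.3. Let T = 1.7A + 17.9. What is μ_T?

μ_T = 17.9

T = 1.7A + 17.9 is linear with a = 1.7, b = 17.9.
μ_T = a·μ_A + b = 1.7·0 + 17.9 = 17.9.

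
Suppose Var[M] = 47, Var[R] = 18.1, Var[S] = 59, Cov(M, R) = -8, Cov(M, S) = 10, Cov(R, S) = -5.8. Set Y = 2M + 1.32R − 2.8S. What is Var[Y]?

Var[Y] = 570.73104

Var[Y] = a²·Var[M] + b²·Var[R] + c²·Var[S] + 2ab·Cov(M, R) + 2ac·Cov(M, S) + 2bc·Cov(R, S), with a = 2, b = 1.32, c = -2.8.
= 188 + 31.53744 + 462.56 + (-42.24) + (-112) + 42.8736
= 570.73104.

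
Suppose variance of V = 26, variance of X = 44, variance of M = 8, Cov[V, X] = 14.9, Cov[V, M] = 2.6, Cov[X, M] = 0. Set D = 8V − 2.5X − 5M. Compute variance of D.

variance of D = 1335

variance of D = a²·variance of V + b²·variance of X + c²·variance of M + 2ab·Cov[V, X] + 2ac·Cov[V, M] + 2bc·Cov[X, M], with a = 8, b = -2.5, c = -5.
= 1664 + 275 + 200 + (-596) + (-208) + 0
= 1335.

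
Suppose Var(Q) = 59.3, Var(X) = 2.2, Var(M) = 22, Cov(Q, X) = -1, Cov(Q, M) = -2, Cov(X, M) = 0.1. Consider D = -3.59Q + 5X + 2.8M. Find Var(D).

Var(D) = a²·Var(Q) + b²·Var(X) + c²·Var(M) + 2ab·Cov(Q, X) + 2ac·Cov(Q, M) + 2bc·Cov(X, M), with a = -3.59, b = 5, c = 2.8.
= 764.26433 + 55 + 172.48 + 35.9 + 40.208 + 2.8
= 1070.65233.

Var(D) = 1070.65233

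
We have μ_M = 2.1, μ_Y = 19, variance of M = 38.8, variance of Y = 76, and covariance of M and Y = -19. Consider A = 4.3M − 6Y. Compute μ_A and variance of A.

μ_A = -104.97, variance of A = 4433.812

μ_A = 4.3·μ_M + (-6)·μ_Y = 4.3·2.1 + (-6)·19 = -104.97.
variance of A = a²·variance of M + b²·variance of Y + 2ab·covariance of M and Y with a = 4.3, b = -6.
= 4.3²·38.8 + (-6)²·76 + 2·4.3·(-6)·(-19)
= 717.412 + 2736 + 980.4 = 4433.812.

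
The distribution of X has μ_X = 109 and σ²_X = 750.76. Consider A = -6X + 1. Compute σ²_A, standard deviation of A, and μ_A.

σ²_A = 27027.36, standard deviation of A = 164.4, μ_A = -653

A = -6X + 1 is linear with a = -6, b = 1.
σ²_A = a²·σ²_X = (-6)²·750.76 = 27027.36 (the additive constant 1 does not affect variance).
standard deviation of X = √750.76 = 27.4.
standard deviation of A = |a|·standard deviation of X = |-6|·27.4 = 164.4.
μ_A = a·μ_X + b = (-6)·109 + 1 = -653.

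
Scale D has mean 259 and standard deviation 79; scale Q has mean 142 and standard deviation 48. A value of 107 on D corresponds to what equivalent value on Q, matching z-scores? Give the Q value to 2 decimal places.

z = (107 − 259)/79 ≈ -1.9241.
Q = 142 + z·48 = 142 + (107 − 259)·48/79 ≈ 49.65.

Q = 49.65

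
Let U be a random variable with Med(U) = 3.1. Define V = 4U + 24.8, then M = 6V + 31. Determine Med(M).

Med(M) = 254.2

Med(V) = 4·3.1 + 24.8 = 37.2.
Med(M) = 6·37.2 + 31 = 254.2.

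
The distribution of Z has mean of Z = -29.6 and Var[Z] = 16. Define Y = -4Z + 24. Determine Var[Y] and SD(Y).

Y = -4Z + 24 is linear with a = -4, b = 24.
Var[Y] = a²·Var[Z] = (-4)²·16 = 256 (the additive constant 24 does not affect variance).
SD(Z) = √16 = 4.
SD(Y) = |a|·SD(Z) = |-4|·4 = 16.

Var[Y] = 256, SD(Y) = 16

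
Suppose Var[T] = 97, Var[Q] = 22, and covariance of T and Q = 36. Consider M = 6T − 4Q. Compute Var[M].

Var[M] = a²·Var[T] + b²·Var[Q] + 2ab·covariance of T and Q with a = 6, b = -4.
= 6²·97 + (-4)²·22 + 2·6·(-4)·36
= 3492 + 352 + (-1728) = 2116.

Var[M] = 2116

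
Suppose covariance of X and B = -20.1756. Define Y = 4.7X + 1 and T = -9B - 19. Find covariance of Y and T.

covariance of Y and T = 853.42788

covariance of Y and T = a·c·covariance of X and B = 4.7·(-9)·(-20.1756) = 853.42788. Additive constants drop out.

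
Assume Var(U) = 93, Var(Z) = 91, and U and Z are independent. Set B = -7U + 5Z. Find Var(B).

Var(B) = a²·Var(U) + b²·Var(Z) + 2ab·Cov(U, Z) with a = -7, b = 5.
Independence gives Cov(U, Z) = 0.
= (-7)²·93 + 5²·91 + 2·(-7)·5·0
= 4557 + 2275 + 0 = 6832.

Var(B) = 6832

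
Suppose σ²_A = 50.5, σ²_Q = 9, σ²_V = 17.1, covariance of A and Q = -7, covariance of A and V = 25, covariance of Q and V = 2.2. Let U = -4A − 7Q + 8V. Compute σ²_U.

σ²_U = a²·σ²_A + b²·σ²_Q + c²·σ²_V + 2ab·covariance of A and Q + 2ac·covariance of A and V + 2bc·covariance of Q and V, with a = -4, b = -7, c = 8.
= 808 + 441 + 1094.4 + (-392) + (-1600) + (-246.4)
= 105.

σ²_U = 105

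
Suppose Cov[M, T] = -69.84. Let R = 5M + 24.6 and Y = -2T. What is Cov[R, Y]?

Cov[R, Y] = 698.4

Cov[R, Y] = a·c·Cov[M, T] = 5·(-2)·(-69.84) = 698.4. Additive constants drop out.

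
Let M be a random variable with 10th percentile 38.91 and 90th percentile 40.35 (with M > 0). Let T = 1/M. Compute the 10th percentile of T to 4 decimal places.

10th percentile of T = 0.0248

1/M is decreasing on M > 0, so percentile order reverses: P_{10}(T) uses P_{90}(M) = 40.35.
P_{10}(T) = 1/40.35 ≈ 0.0248.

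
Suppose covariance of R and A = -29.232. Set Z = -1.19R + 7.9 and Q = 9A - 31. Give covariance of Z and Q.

covariance of Z and Q = 313.07472

covariance of Z and Q = a·c·covariance of R and A = (-1.19)·9·(-29.232) = 313.07472. Additive constants drop out.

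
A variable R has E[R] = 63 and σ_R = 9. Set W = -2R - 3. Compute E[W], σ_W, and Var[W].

W = -2R - 3 is linear with a = -2, b = -3.
E[W] = a·E[R] + b = (-2)·63 + (-3) = -129.
σ_W = |a|·σ_R = |-2|·9 = 18.
Var[R] = 9² = 81.
Var[W] = a²·Var[R] = (-2)²·81 = 324 (the additive constant -3 does not affect variance).

E[W] = -129, σ_W = 18, Var[W] = 324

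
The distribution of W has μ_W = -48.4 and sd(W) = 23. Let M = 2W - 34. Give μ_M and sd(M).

M = 2W - 34 is linear with a = 2, b = -34.
μ_M = a·μ_W + b = 2·(-48.4) + (-34) = -130.8.
sd(M) = |a|·sd(W) = |2|·23 = 46.

μ_M = -130.8, sd(M) = 46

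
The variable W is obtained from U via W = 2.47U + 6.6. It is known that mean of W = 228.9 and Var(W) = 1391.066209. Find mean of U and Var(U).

mean of U = 90, Var(U) = 228.01

From W = 2.47U + 6.6: mean of W = a·mean of U + b, so mean of U = (mean of W − b)/a = (228.9 − 6.6)/2.47 = 90.
Var(W) = a²·Var(U), so Var(U) = 1391.066209/2.47² = 228.01.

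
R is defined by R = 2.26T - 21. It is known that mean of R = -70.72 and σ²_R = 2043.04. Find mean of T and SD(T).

From R = 2.26T - 21: mean of R = a·mean of T + b, so mean of T = (mean of R − b)/a = (-70.72 − (-21))/2.26 = -22.
SD(R) = √2043.04 = 45.2.
SD(R) = |a|·SD(T), so SD(T) = 45.2/|2.26| = 20.

mean of T = -22, SD(T) = 20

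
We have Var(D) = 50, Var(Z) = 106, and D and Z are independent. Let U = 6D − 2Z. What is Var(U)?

Var(U) = 2224

Var(U) = a²·Var(D) + b²·Var(Z) + 2ab·Cov[D, Z] with a = 6, b = -2.
Independence gives Cov[D, Z] = 0.
= 6²·50 + (-2)²·106 + 2·6·(-2)·0
= 1800 + 424 + 0 = 2224.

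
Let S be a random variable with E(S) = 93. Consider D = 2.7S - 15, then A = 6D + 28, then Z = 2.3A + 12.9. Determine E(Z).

E(D) = 2.7·93 + (-15) = 236.1.
E(A) = 6·236.1 + 28 = 1444.6.
E(Z) = 2.3·1444.6 + 12.9 = 3335.48.

E(Z) = 3335.48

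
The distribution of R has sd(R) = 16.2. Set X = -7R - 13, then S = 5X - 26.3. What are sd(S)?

sd(X) = |-7|·16.2 = 113.4.
sd(S) = |5|·113.4 = 567.

sd(S) = 567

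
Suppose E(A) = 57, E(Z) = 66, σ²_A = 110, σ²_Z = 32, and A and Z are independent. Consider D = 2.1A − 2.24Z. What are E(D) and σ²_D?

E(D) = 2.1·E(A) + (-2.24)·E(Z) = 2.1·57 + (-2.24)·66 = -28.14.
σ²_D = a²·σ²_A + b²·σ²_Z + 2ab·covariance of A and Z with a = 2.1, b = -2.24.
Independence gives covariance of A and Z = 0.
= 2.1²·110 + (-2.24)²·32 + 2·2.1·(-2.24)·0
= 485.1 + 160.5632 + 0 = 645.6632.

E(D) = -28.14, σ²_D = 645.6632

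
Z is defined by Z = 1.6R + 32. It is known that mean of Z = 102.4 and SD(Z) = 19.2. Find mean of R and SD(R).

From Z = 1.6R + 32: mean of Z = a·mean of R + b, so mean of R = (mean of Z − b)/a = (102.4 − 32)/1.6 = 44.
SD(Z) = |a|·SD(R), so SD(R) = 19.2/|1.6| = 12.

mean of R = 44, SD(R) = 12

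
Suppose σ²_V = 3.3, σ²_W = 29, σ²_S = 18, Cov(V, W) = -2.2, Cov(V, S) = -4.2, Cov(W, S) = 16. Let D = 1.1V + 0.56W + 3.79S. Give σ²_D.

σ²_D = 301.828

σ²_D = a²·σ²_V + b²·σ²_W + c²·σ²_S + 2ab·Cov(V, W) + 2ac·Cov(V, S) + 2bc·Cov(W, S), with a = 1.1, b = 0.56, c = 3.79.
= 3.993 + 9.0944 + 258.5538 + (-2.7104) + (-35.0196) + 67.9168
= 301.828.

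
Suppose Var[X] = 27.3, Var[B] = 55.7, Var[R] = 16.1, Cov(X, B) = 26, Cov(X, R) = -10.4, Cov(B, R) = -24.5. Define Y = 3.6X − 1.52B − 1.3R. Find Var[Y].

Var[Y] = a²·Var[X] + b²·Var[B] + c²·Var[R] + 2ab·Cov(X, B) + 2ac·Cov(X, R) + 2bc·Cov(B, R), with a = 3.6, b = -1.52, c = -1.3.
= 353.808 + 128.68928 + 27.209 + (-284.544) + 97.344 + (-96.824)
= 225.68228.

Var[Y] = 225.68228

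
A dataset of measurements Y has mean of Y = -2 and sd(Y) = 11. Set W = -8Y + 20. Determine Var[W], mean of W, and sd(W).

W = -8Y + 20 is linear with a = -8, b = 20.
Var[Y] = 11² = 121.
Var[W] = a²·Var[Y] = (-8)²·121 = 7744 (the additive constant 20 does not affect variance).
mean of W = a·mean of Y + b = (-8)·(-2) + 20 = 36.
sd(W) = |a|·sd(Y) = |-8|·11 = 88.

Var[W] = 7744, mean of W = 36, sd(W) = 88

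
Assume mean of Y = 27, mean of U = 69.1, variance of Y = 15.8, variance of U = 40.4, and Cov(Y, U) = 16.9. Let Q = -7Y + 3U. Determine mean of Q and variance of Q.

mean of Q = 18.3, variance of Q = 428

mean of Q = (-7)·mean of Y + 3·mean of U = (-7)·27 + 3·69.1 = 18.3.
variance of Q = a²·variance of Y + b²·variance of U + 2ab·Cov(Y, U) with a = -7, b = 3.
= (-7)²·15.8 + 3²·40.4 + 2·(-7)·3·16.9
= 774.2 + 363.6 + (-709.8) = 428.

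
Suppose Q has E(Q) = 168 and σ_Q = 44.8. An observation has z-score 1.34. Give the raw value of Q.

Q = E(Q) + z·σ_Q = 168 + 1.34·44.8 = 228.032.

Q = 228.032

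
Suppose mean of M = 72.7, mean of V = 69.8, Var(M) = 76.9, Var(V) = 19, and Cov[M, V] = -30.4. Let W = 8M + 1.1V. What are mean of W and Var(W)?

mean of W = 658.38, Var(W) = 4409.55

mean of W = 8·mean of M + 1.1·mean of V = 8·72.7 + 1.1·69.8 = 658.38.
Var(W) = a²·Var(M) + b²·Var(V) + 2ab·Cov[M, V] with a = 8, b = 1.1.
= 8²·76.9 + 1.1²·19 + 2·8·1.1·(-30.4)
= 4921.6 + 22.99 + (-535.04) = 4409.55.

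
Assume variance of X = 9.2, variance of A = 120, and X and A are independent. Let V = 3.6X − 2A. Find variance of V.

variance of V = 599.232

variance of V = a²·variance of X + b²·variance of A + 2ab·Cov[X, A] with a = 3.6, b = -2.
Independence gives Cov[X, A] = 0.
= 3.6²·9.2 + (-2)²·120 + 2·3.6·(-2)·0
= 119.232 + 480 + 0 = 599.232.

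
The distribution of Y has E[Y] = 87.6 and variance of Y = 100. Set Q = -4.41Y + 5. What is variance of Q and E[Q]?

variance of Q = 1944.81, E[Q] = -381.316

Q = -4.41Y + 5 is linear with a = -4.41, b = 5.
variance of Q = a²·variance of Y = (-4.41)²·100 = 1944.81 (the additive constant 5 does not affect variance).
E[Q] = a·E[Y] + b = (-4.41)·87.6 + 5 = -381.316.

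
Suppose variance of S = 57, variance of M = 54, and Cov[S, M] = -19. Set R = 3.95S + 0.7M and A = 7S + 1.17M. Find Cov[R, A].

Cov[R, A] = 1439.3675

By bilinearity, Cov[R, A] = ac·variance of S + bd·variance of M + (ad+bc)·Cov[S, M], with a=3.95, b=0.7, c=7, d=1.17.
ac·variance of S = 3.95·7·57 = 1576.05
bd·variance of M = 0.7·1.17·54 = 44.226
(ad+bc)·Cov[S, M] = (9.5215)·(-19) = -180.9085
Cov[R, A] = 1576.05 + 44.226 + (-180.9085) = 1439.3675.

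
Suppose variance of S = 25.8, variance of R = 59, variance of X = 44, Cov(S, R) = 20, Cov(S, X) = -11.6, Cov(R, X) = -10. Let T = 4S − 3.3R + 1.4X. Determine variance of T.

variance of T = a²·variance of S + b²·variance of R + c²·variance of X + 2ab·Cov(S, R) + 2ac·Cov(S, X) + 2bc·Cov(R, X), with a = 4, b = -3.3, c = 1.4.
= 412.8 + 642.51 + 86.24 + (-528) + (-129.92) + 92.4
= 576.03.

variance of T = 576.03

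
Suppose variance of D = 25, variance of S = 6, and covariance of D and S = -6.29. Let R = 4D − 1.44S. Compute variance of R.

variance of R = a²·variance of D + b²·variance of S + 2ab·covariance of D and S with a = 4, b = -1.44.
= 4²·25 + (-1.44)²·6 + 2·4·(-1.44)·(-6.29)
= 400 + 12.4416 + 72.4608 = 484.9024.

variance of R = 484.9024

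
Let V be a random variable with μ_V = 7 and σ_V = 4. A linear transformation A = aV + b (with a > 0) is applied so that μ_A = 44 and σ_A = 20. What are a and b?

σ_A = a·σ_V (a > 0), so a = 20/4 = 5.
μ_A = a·μ_V + b, so b = 44 − 5·7 = 9.

a = 5, b = 9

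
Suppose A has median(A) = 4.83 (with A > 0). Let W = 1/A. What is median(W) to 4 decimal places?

1/A is monotone on this domain, so median(W) = 1/(4.83) ≈ 0.207.

median(W) = 0.207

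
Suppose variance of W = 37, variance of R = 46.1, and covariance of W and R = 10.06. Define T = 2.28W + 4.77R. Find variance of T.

variance of T = 1460.066562

variance of T = a²·variance of W + b²·variance of R + 2ab·covariance of W and R with a = 2.28, b = 4.77.
= 2.28²·37 + 4.77²·46.1 + 2·2.28·4.77·10.06
= 192.3408 + 1048.90869 + 218.817072 = 1460.066562.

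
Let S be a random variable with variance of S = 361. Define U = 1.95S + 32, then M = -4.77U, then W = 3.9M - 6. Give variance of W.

variance of U = 1.95²·361 = 1372.7025.
variance of M = (-4.77)²·1372.7025 = 31232.96271225.
variance of W = 3.9²·31232.96271225 = 475053.3628533225.

variance of W = 475053.3628533225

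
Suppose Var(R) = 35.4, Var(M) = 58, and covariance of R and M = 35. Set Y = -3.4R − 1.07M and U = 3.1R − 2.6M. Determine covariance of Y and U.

By bilinearity, covariance of Y and U = ac·Var(R) + bd·Var(M) + (ad+bc)·covariance of R and M, with a=-3.4, b=-1.07, c=3.1, d=-2.6.
ac·Var(R) = (-3.4)·3.1·35.4 = -373.116
bd·Var(M) = (-1.07)·(-2.6)·58 = 161.356
(ad+bc)·covariance of R and M = (5.523)·35 = 193.305
covariance of Y and U = -373.116 + 161.356 + 193.305 = -18.455.

covariance of Y and U = -18.455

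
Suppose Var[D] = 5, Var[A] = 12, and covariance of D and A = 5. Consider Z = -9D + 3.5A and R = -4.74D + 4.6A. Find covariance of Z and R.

covariance of Z and R = 116.55

By bilinearity, covariance of Z and R = ac·Var[D] + bd·Var[A] + (ad+bc)·covariance of D and A, with a=-9, b=3.5, c=-4.74, d=4.6.
ac·Var[D] = (-9)·(-4.74)·5 = 213.3
bd·Var[A] = 3.5·4.6·12 = 193.2
(ad+bc)·covariance of D and A = (-57.99)·5 = -289.95
covariance of Z and R = 213.3 + 193.2 + (-289.95) = 116.55.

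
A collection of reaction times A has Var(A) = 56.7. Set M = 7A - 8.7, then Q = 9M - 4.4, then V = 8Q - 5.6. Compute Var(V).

Var(M) = 7²·56.7 = 2778.3.
Var(Q) = 9²·2778.3 = 225042.3.
Var(V) = 8²·225042.3 = 14402707.2.

Var(V) = 14402707.2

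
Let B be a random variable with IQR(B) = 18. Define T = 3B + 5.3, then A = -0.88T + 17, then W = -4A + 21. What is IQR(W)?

IQR(W) = 190.08

IQR(T) = |3|·18 = 54.
IQR(A) = |-0.88|·54 = 47.52.
IQR(W) = |-4|·47.52 = 190.08.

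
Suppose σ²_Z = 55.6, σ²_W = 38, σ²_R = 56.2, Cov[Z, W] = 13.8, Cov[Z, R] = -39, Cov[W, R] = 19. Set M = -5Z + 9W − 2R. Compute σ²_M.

σ²_M = a²·σ²_Z + b²·σ²_W + c²·σ²_R + 2ab·Cov[Z, W] + 2ac·Cov[Z, R] + 2bc·Cov[W, R], with a = -5, b = 9, c = -2.
= 1390 + 3078 + 224.8 + (-1242) + (-780) + (-684)
= 1986.8.

σ²_M = 1986.8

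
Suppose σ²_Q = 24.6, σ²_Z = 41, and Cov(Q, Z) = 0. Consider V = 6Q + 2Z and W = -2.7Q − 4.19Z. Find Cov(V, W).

Cov(V, W) = -742.1

By bilinearity, Cov(V, W) = ac·σ²_Q + bd·σ²_Z + (ad+bc)·Cov(Q, Z), with a=6, b=2, c=-2.7, d=-4.19.
ac·σ²_Q = 6·(-2.7)·24.6 = -398.52
bd·σ²_Z = 2·(-4.19)·41 = -343.58
(ad+bc)·Cov(Q, Z) = (-30.54)·0 = 0
Cov(V, W) = -398.52 + (-343.58) + 0 = -742.1.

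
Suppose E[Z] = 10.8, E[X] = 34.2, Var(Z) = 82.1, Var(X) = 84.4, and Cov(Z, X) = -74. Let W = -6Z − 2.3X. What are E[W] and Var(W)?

E[W] = -143.46, Var(W) = 1359.676

E[W] = (-6)·E[Z] + (-2.3)·E[X] = (-6)·10.8 + (-2.3)·34.2 = -143.46.
Var(W) = a²·Var(Z) + b²·Var(X) + 2ab·Cov(Z, X) with a = -6, b = -2.3.
= (-6)²·82.1 + (-2.3)²·84.4 + 2·(-6)·(-2.3)·(-74)
= 2955.6 + 446.476 + (-2042.4) = 1359.676.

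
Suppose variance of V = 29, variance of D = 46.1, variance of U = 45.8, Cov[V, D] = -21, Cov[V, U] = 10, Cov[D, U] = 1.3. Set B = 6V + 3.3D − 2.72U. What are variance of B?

variance of B = 703.53812

variance of B = a²·variance of V + b²·variance of D + c²·variance of U + 2ab·Cov[V, D] + 2ac·Cov[V, U] + 2bc·Cov[D, U], with a = 6, b = 3.3, c = -2.72.
= 1044 + 502.029 + 338.84672 + (-831.6) + (-326.4) + (-23.3376)
= 703.53812.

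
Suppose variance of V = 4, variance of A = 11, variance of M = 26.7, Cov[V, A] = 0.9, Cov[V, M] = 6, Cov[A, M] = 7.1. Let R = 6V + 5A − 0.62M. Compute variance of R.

variance of R = a²·variance of V + b²·variance of A + c²·variance of M + 2ab·Cov[V, A] + 2ac·Cov[V, M] + 2bc·Cov[A, M], with a = 6, b = 5, c = -0.62.
= 144 + 275 + 10.26348 + 54 + (-44.64) + (-44.02)
= 394.60348.

variance of R = 394.60348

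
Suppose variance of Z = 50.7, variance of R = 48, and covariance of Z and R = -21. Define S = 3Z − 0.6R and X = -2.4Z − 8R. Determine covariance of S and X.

covariance of S and X = 339.12

By bilinearity, covariance of S and X = ac·variance of Z + bd·variance of R + (ad+bc)·covariance of Z and R, with a=3, b=-0.6, c=-2.4, d=-8.
ac·variance of Z = 3·(-2.4)·50.7 = -365.04
bd·variance of R = (-0.6)·(-8)·48 = 230.4
(ad+bc)·covariance of Z and R = (-22.56)·(-21) = 473.76
covariance of S and X = -365.04 + 230.4 + 473.76 = 339.12.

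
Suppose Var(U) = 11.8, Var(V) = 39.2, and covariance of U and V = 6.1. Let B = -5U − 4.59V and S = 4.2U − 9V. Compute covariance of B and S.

By bilinearity, covariance of B and S = ac·Var(U) + bd·Var(V) + (ad+bc)·covariance of U and V, with a=-5, b=-4.59, c=4.2, d=-9.
ac·Var(U) = (-5)·4.2·11.8 = -247.8
bd·Var(V) = (-4.59)·(-9)·39.2 = 1619.352
(ad+bc)·covariance of U and V = (25.722)·6.1 = 156.9042
covariance of B and S = -247.8 + 1619.352 + 156.9042 = 1528.4562.

covariance of B and S = 1528.4562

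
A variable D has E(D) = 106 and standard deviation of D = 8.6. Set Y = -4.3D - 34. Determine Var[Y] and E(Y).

Y = -4.3D - 34 is linear with a = -4.3, b = -34.
Var[D] = 8.6² = 73.96.
Var[Y] = a²·Var[D] = (-4.3)²·73.96 = 1367.5204 (the additive constant -34 does not affect variance).
E(Y) = a·E(D) + b = (-4.3)·106 + (-34) = -489.8.

Var[Y] = 1367.5204, E(Y) = -489.8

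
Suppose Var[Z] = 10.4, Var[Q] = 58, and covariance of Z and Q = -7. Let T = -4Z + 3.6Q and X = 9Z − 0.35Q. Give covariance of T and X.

covariance of T and X = -684.08

By bilinearity, covariance of T and X = ac·Var[Z] + bd·Var[Q] + (ad+bc)·covariance of Z and Q, with a=-4, b=3.6, c=9, d=-0.35.
ac·Var[Z] = (-4)·9·10.4 = -374.4
bd·Var[Q] = 3.6·(-0.35)·58 = -73.08
(ad+bc)·covariance of Z and Q = (33.8)·(-7) = -236.6
covariance of T and X = -374.4 + (-73.08) + (-236.6) = -684.08.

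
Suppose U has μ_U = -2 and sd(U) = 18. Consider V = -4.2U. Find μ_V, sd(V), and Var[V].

μ_V = 8.4, sd(V) = 75.6, Var[V] = 5715.36

V = -4.2U is linear with a = -4.2, b = 0.
μ_V = a·μ_U + b = (-4.2)·(-2) = 8.4.
sd(V) = |a|·sd(U) = |-4.2|·18 = 75.6.
Var[U] = 18² = 324.
Var[V] = a²·Var[U] = (-4.2)²·324 = 5715.36.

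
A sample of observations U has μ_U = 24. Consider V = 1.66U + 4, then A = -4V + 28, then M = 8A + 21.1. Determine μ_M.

μ_V = 1.66·24 + 4 = 43.84.
μ_A = (-4)·43.84 + 28 = -147.36.
μ_M = 8·(-147.36) + 21.1 = -1157.78.

μ_M = -1157.78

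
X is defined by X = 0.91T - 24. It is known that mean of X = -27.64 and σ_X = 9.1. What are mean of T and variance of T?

mean of T = -4, variance of T = 100

From X = 0.91T - 24: mean of X = a·mean of T + b, so mean of T = (mean of X − b)/a = (-27.64 − (-24))/0.91 = -4.
variance of X = 9.1² = 82.81.
variance of X = a²·variance of T, so variance of T = 82.81/0.91² = 100.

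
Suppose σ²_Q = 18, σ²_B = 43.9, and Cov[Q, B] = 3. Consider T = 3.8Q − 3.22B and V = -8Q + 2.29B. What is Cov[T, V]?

Cov[T, V] = -767.52382

By bilinearity, Cov[T, V] = ac·σ²_Q + bd·σ²_B + (ad+bc)·Cov[Q, B], with a=3.8, b=-3.22, c=-8, d=2.29.
ac·σ²_Q = 3.8·(-8)·18 = -547.2
bd·σ²_B = (-3.22)·2.29·43.9 = -323.70982
(ad+bc)·Cov[Q, B] = (34.462)·3 = 103.386
Cov[T, V] = -547.2 + (-323.70982) + 103.386 = -767.52382.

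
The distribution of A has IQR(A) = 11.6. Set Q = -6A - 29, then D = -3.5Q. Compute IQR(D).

IQR(Q) = |-6|·11.6 = 69.6.
IQR(D) = |-3.5|·69.6 = 243.6.

IQR(D) = 243.6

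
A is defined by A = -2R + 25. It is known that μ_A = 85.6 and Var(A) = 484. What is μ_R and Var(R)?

From A = -2R + 25: μ_A = a·μ_R + b, so μ_R = (μ_A − b)/a = (85.6 − 25)/(-2) = -30.3.
Var(A) = a²·Var(R), so Var(R) = 484/(-2)² = 121.

μ_R = -30.3, Var(R) = 121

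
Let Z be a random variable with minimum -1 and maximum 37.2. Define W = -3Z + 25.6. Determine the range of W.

Range(W) = 114.6

Range of Z = 37.2 − (-1) = 38.2.
Range(W) = |a|·Range(Z) = |-3|·38.2 = 114.6.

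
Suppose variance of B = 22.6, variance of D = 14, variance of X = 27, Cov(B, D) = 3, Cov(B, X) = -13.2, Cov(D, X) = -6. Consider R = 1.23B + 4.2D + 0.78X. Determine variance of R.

variance of R = 263.93418

variance of R = a²·variance of B + b²·variance of D + c²·variance of X + 2ab·Cov(B, D) + 2ac·Cov(B, X) + 2bc·Cov(D, X), with a = 1.23, b = 4.2, c = 0.78.
= 34.19154 + 246.96 + 16.4268 + 30.996 + (-25.32816) + (-39.312)
= 263.93418.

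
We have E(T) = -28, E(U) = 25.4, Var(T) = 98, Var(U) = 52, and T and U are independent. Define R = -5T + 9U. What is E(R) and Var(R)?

E(R) = (-5)·E(T) + 9·E(U) = (-5)·(-28) + 9·25.4 = 368.6.
Var(R) = a²·Var(T) + b²·Var(U) + 2ab·covariance of T and U with a = -5, b = 9.
Independence gives covariance of T and U = 0.
= (-5)²·98 + 9²·52 + 2·(-5)·9·0
= 2450 + 4212 + 0 = 6662.

E(R) = 368.6, Var(R) = 6662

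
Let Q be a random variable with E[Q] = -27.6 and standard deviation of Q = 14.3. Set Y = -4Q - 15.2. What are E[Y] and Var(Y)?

E[Y] = 95.2, Var(Y) = 3271.84

Y = -4Q - 15.2 is linear with a = -4, b = -15.2.
E[Y] = a·E[Q] + b = (-4)·(-27.6) + (-15.2) = 95.2.
Var(Q) = 14.3² = 204.49.
Var(Y) = a²·Var(Q) = (-4)²·204.49 = 3271.84 (the additive constant -15.2 does not affect variance).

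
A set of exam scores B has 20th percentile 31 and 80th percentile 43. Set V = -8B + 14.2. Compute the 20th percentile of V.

Since a = -8 < 0 the transformation is decreasing, reversing order: the 20th percentile of V corresponds to the 80th percentile of B.
So P_{20}(V) = a·P_{80}(B) + b = (-8)·43 + 14.2 = -329.8.

20th percentile of V = -329.8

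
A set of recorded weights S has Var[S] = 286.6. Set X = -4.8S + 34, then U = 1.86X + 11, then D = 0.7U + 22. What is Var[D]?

Var[X] = (-4.8)²·286.6 = 6603.264.
Var[U] = 1.86²·6603.264 = 22844.6521344.
Var[D] = 0.7²·22844.6521344 = 11193.879545856.

Var[D] = 11193.879545856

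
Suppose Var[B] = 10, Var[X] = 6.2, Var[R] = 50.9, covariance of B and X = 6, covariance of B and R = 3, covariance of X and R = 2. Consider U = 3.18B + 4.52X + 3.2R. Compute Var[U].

Var[U] = 1040.40368

Var[U] = a²·Var[B] + b²·Var[X] + c²·Var[R] + 2ab·covariance of B and X + 2ac·covariance of B and R + 2bc·covariance of X and R, with a = 3.18, b = 4.52, c = 3.2.
= 101.124 + 126.66848 + 521.216 + 172.4832 + 61.056 + 57.856
= 1040.40368.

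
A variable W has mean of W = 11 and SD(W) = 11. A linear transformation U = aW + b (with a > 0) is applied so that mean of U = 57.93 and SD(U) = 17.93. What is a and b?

SD(U) = a·SD(W) (a > 0), so a = 17.93/11 = 1.63.
mean of U = a·mean of W + b, so b = 57.93 − 1.63·11 = 40.

a = 1.63, b = 40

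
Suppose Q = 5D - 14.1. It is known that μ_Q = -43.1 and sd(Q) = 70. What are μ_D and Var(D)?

μ_D = -5.8, Var(D) = 196

From Q = 5D - 14.1: μ_Q = a·μ_D + b, so μ_D = (μ_Q − b)/a = (-43.1 − (-14.1))/5 = -5.8.
Var(Q) = 70² = 4900.
Var(Q) = a²·Var(D), so Var(D) = 4900/5² = 196.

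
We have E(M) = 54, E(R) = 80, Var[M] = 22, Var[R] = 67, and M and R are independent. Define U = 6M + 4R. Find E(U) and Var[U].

E(U) = 644, Var[U] = 1864

E(U) = 6·E(M) + 4·E(R) = 6·54 + 4·80 = 644.
Var[U] = a²·Var[M] + b²·Var[R] + 2ab·Cov[M, R] with a = 6, b = 4.
Independence gives Cov[M, R] = 0.
= 6²·22 + 4²·67 + 2·6·4·0
= 792 + 1072 + 0 = 1864.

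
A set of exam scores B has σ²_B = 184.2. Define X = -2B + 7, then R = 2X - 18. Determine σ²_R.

σ²_X = (-2)²·184.2 = 736.8.
σ²_R = 2²·736.8 = 2947.2.

σ²_R = 2947.2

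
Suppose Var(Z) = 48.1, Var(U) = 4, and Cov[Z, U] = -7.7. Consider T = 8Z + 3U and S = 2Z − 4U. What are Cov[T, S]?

By bilinearity, Cov[T, S] = ac·Var(Z) + bd·Var(U) + (ad+bc)·Cov[Z, U], with a=8, b=3, c=2, d=-4.
ac·Var(Z) = 8·2·48.1 = 769.6
bd·Var(U) = 3·(-4)·4 = -48
(ad+bc)·Cov[Z, U] = (-26)·(-7.7) = 200.2
Cov[T, S] = 769.6 + (-48) + 200.2 = 921.8.

Cov[T, S] = 921.8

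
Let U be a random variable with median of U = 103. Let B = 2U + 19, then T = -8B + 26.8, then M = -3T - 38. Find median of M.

median of M = 5281.6

median of B = 2·103 + 19 = 225.
median of T = (-8)·225 + 26.8 = -1773.2.
median of M = (-3)·(-1773.2) + (-38) = 5281.6.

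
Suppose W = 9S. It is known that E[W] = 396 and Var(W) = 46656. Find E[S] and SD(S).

E[S] = 44, SD(S) = 24

From W = 9S: E[W] = a·E[S] + b, so E[S] = (E[W] − b)/a = (396 − 0)/9 = 44.
SD(W) = √46656 = 216.
SD(W) = |a|·SD(S), so SD(S) = 216/|9| = 24.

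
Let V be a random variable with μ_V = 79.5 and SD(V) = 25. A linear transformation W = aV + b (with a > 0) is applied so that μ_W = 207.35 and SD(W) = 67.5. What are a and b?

a = 2.7, b = -7.3

SD(W) = a·SD(V) (a > 0), so a = 67.5/25 = 2.7.
μ_W = a·μ_V + b, so b = 207.35 − 2.7·79.5 = -7.3.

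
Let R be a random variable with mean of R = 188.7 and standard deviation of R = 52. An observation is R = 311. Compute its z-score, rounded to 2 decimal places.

z = 2.35

z = (R − mean of R) / standard deviation of R = (311 − 188.7) / 52 ≈ 2.35.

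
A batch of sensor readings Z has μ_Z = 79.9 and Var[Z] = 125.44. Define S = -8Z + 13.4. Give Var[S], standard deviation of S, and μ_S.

S = -8Z + 13.4 is linear with a = -8, b = 13.4.
Var[S] = a²·Var[Z] = (-8)²·125.44 = 8028.16 (the additive constant 13.4 does not affect variance).
standard deviation of Z = √125.44 = 11.2.
standard deviation of S = |a|·standard deviation of Z = |-8|·11.2 = 89.6.
μ_S = a·μ_Z + b = (-8)·79.9 + 13.4 = -625.8.

Var[S] = 8028.16, standard deviation of S = 89.6, μ_S = -625.8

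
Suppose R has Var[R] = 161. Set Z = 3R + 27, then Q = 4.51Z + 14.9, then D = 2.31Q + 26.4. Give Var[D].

Var[Z] = 3²·161 = 1449.
Var[Q] = 4.51²·1449 = 29472.8049.
Var[D] = 2.31²·29472.8049 = 157269.83422689.

Var[D] = 157269.83422689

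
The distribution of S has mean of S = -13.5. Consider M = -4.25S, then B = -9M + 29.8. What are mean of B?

mean of M = (-4.25)·(-13.5) = 57.375.
mean of B = (-9)·57.375 + 29.8 = -486.575.

mean of B = -486.575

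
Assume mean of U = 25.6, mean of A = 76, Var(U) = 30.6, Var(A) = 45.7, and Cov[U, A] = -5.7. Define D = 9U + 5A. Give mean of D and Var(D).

mean of D = 9·mean of U + 5·mean of A = 9·25.6 + 5·76 = 610.4.
Var(D) = a²·Var(U) + b²·Var(A) + 2ab·Cov[U, A] with a = 9, b = 5.
= 9²·30.6 + 5²·45.7 + 2·9·5·(-5.7)
= 2478.6 + 1142.5 + (-513) = 3108.1.

mean of D = 610.4, Var(D) = 3108.1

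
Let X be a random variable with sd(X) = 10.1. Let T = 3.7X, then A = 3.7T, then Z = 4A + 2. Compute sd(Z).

sd(Z) = 553.076

sd(T) = |3.7|·10.1 = 37.37.
sd(A) = |3.7|·37.37 = 138.269.
sd(Z) = |4|·138.269 = 553.076.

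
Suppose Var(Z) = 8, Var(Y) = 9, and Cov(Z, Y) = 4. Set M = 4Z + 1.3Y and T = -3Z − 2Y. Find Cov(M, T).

Cov(M, T) = -167

By bilinearity, Cov(M, T) = ac·Var(Z) + bd·Var(Y) + (ad+bc)·Cov(Z, Y), with a=4, b=1.3, c=-3, d=-2.
ac·Var(Z) = 4·(-3)·8 = -96
bd·Var(Y) = 1.3·(-2)·9 = -23.4
(ad+bc)·Cov(Z, Y) = (-11.9)·4 = -47.6
Cov(M, T) = -96 + (-23.4) + (-47.6) = -167.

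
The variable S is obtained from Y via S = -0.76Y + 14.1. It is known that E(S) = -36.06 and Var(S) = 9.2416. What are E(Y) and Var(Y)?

E(Y) = 66, Var(Y) = 16

From S = -0.76Y + 14.1: E(S) = a·E(Y) + b, so E(Y) = (E(S) − b)/a = (-36.06 − 14.1)/(-0.76) = 66.
Var(S) = a²·Var(Y), so Var(Y) = 9.2416/(-0.76)² = 16.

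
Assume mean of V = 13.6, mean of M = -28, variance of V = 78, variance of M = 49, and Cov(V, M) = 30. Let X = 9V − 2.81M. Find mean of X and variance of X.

mean of X = 9·mean of V + (-2.81)·mean of M = 9·13.6 + (-2.81)·(-28) = 201.08.
variance of X = a²·variance of V + b²·variance of M + 2ab·Cov(V, M) with a = 9, b = -2.81.
= 9²·78 + (-2.81)²·49 + 2·9·(-2.81)·30
= 6318 + 386.9089 + (-1517.4) = 5187.5089.

mean of X = 201.08, variance of X = 5187.5089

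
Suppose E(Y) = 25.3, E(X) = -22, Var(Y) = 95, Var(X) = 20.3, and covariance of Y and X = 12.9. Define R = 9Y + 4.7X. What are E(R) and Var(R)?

E(R) = 9·E(Y) + 4.7·E(X) = 9·25.3 + 4.7·(-22) = 124.3.
Var(R) = a²·Var(Y) + b²·Var(X) + 2ab·covariance of Y and X with a = 9, b = 4.7.
= 9²·95 + 4.7²·20.3 + 2·9·4.7·12.9
= 7695 + 448.427 + 1091.34 = 9234.767.

E(R) = 124.3, Var(R) = 9234.767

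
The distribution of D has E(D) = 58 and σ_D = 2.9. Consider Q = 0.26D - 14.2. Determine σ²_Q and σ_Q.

Q = 0.26D - 14.2 is linear with a = 0.26, b = -14.2.
σ²_D = 2.9² = 8.41.
σ²_Q = a²·σ²_D = 0.26²·8.41 = 0.568516 (the additive constant -14.2 does not affect variance).
σ_Q = |a|·σ_D = |0.26|·2.9 = 0.754.

σ²_Q = 0.568516, σ_Q = 0.754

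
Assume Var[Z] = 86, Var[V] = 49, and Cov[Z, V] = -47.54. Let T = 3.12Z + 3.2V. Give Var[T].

Var[T] = a²·Var[Z] + b²·Var[V] + 2ab·Cov[Z, V] with a = 3.12, b = 3.2.
= 3.12²·86 + 3.2²·49 + 2·3.12·3.2·(-47.54)
= 837.1584 + 501.76 + (-949.27872) = 389.63968.

Var[T] = 389.63968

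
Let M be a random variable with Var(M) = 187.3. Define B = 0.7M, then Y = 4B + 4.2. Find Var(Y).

Var(B) = 0.7²·187.3 = 91.777.
Var(Y) = 4²·91.777 = 1468.432.

Var(Y) = 1468.432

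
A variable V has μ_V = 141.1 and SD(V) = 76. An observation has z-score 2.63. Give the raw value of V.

V = 340.98

V = μ_V + z·SD(V) = 141.1 + 2.63·76 = 340.98.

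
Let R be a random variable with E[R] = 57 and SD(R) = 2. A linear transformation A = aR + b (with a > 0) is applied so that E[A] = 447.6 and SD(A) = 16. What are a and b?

SD(A) = a·SD(R) (a > 0), so a = 16/2 = 8.
E[A] = a·E[R] + b, so b = 447.6 − 8·57 = -8.4.

a = 8, b = -8.4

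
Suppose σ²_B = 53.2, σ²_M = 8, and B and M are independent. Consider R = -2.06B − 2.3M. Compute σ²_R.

σ²_R = 268.07952

σ²_R = a²·σ²_B + b²·σ²_M + 2ab·covariance of B and M with a = -2.06, b = -2.3.
Independence gives covariance of B and M = 0.
= (-2.06)²·53.2 + (-2.3)²·8 + 2·(-2.06)·(-2.3)·0
= 225.75952 + 42.32 + 0 = 268.07952.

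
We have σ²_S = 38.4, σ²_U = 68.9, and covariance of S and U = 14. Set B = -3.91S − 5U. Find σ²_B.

σ²_B = a²·σ²_S + b²·σ²_U + 2ab·covariance of S and U with a = -3.91, b = -5.
= (-3.91)²·38.4 + (-5)²·68.9 + 2·(-3.91)·(-5)·14
= 587.06304 + 1722.5 + 547.4 = 2856.96304.

σ²_B = 2856.96304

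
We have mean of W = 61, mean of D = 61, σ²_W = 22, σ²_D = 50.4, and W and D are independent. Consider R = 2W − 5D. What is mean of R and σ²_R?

mean of R = -183, σ²_R = 1348

mean of R = 2·mean of W + (-5)·mean of D = 2·61 + (-5)·61 = -183.
σ²_R = a²·σ²_W + b²·σ²_D + 2ab·Cov(W, D) with a = 2, b = -5.
Independence gives Cov(W, D) = 0.
= 2²·22 + (-5)²·50.4 + 2·2·(-5)·0
= 88 + 1260 + 0 = 1348.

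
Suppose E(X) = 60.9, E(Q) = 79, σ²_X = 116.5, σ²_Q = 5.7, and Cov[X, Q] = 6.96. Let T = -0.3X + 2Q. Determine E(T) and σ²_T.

E(T) = (-0.3)·E(X) + 2·E(Q) = (-0.3)·60.9 + 2·79 = 139.73.
σ²_T = a²·σ²_X + b²·σ²_Q + 2ab·Cov[X, Q] with a = -0.3, b = 2.
= (-0.3)²·116.5 + 2²·5.7 + 2·(-0.3)·2·6.96
= 10.485 + 22.8 + (-8.352) = 24.933.

E(T) = 139.73, σ²_T = 24.933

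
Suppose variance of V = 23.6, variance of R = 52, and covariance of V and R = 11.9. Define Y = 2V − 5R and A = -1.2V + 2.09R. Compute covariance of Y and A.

covariance of Y and A = -478.898

By bilinearity, covariance of Y and A = ac·variance of V + bd·variance of R + (ad+bc)·covariance of V and R, with a=2, b=-5, c=-1.2, d=2.09.
ac·variance of V = 2·(-1.2)·23.6 = -56.64
bd·variance of R = (-5)·2.09·52 = -543.4
(ad+bc)·covariance of V and R = (10.18)·11.9 = 121.142
covariance of Y and A = -56.64 + (-543.4) + 121.142 = -478.898.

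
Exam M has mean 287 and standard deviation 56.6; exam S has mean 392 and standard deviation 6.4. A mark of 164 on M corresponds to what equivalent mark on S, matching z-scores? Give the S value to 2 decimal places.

S = 378.09

z = (164 − 287)/56.6 ≈ -2.1731.
S = 392 + z·6.4 = 392 + (164 − 287)·6.4/56.6 ≈ 378.09.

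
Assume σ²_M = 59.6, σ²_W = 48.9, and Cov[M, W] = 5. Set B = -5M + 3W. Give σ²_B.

σ²_B = a²·σ²_M + b²·σ²_W + 2ab·Cov[M, W] with a = -5, b = 3.
= (-5)²·59.6 + 3²·48.9 + 2·(-5)·3·5
= 1490 + 440.1 + (-150) = 1780.1.

σ²_B = 1780.1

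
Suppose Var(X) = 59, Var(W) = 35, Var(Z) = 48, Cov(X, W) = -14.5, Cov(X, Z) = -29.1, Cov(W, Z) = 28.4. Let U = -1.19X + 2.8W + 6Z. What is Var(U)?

Var(U) = 3552.3659

Var(U) = a²·Var(X) + b²·Var(W) + c²·Var(Z) + 2ab·Cov(X, W) + 2ac·Cov(X, Z) + 2bc·Cov(W, Z), with a = -1.19, b = 2.8, c = 6.
= 83.5499 + 274.4 + 1728 + 96.628 + 415.548 + 954.24
= 3552.3659.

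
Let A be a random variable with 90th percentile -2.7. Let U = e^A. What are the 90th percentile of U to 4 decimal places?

e^A is increasing, so P_{90}(U) = g(P_{90}(A)) ≈ 0.0672.

90th percentile of U = 0.0672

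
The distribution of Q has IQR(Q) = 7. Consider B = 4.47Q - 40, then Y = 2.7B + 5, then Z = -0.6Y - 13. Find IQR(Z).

IQR(Z) = 50.6898

IQR(B) = |4.47|·7 = 31.29.
IQR(Y) = |2.7|·31.29 = 84.483.
IQR(Z) = |-0.6|·84.483 = 50.6898.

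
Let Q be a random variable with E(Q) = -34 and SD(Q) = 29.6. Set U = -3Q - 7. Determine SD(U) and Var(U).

SD(U) = 88.8, Var(U) = 7885.44

U = -3Q - 7 is linear with a = -3, b = -7.
SD(U) = |a|·SD(Q) = |-3|·29.6 = 88.8.
Var(Q) = 29.6² = 876.16.
Var(U) = a²·Var(Q) = (-3)²·876.16 = 7885.44 (the additive constant -7 does not affect variance).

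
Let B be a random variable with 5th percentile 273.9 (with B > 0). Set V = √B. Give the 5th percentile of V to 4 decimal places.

5th percentile of V = 16.5499

√B is increasing, so P_{5}(V) = g(P_{5}(B)) ≈ 16.5499.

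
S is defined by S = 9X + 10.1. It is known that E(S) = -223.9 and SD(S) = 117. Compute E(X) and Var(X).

E(X) = -26, Var(X) = 169

From S = 9X + 10.1: E(S) = a·E(X) + b, so E(X) = (E(S) − b)/a = (-223.9 − 10.1)/9 = -26.
Var(S) = 117² = 13689.
Var(S) = a²·Var(X), so Var(X) = 13689/9² = 169.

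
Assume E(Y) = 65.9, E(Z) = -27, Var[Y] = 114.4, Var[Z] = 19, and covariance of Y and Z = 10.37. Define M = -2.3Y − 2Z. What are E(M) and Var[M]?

E(M) = -97.57, Var[M] = 776.58

E(M) = (-2.3)·E(Y) + (-2)·E(Z) = (-2.3)·65.9 + (-2)·(-27) = -97.57.
Var[M] = a²·Var[Y] + b²·Var[Z] + 2ab·covariance of Y and Z with a = -2.3, b = -2.
= (-2.3)²·114.4 + (-2)²·19 + 2·(-2.3)·(-2)·10.37
= 605.176 + 76 + 95.404 = 776.58.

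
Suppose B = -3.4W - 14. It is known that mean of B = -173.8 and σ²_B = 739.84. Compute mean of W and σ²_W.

From B = -3.4W - 14: mean of B = a·mean of W + b, so mean of W = (mean of B − b)/a = (-173.8 − (-14))/(-3.4) = 47.
σ²_B = a²·σ²_W, so σ²_W = 739.84/(-3.4)² = 64.

mean of W = 47, σ²_W = 64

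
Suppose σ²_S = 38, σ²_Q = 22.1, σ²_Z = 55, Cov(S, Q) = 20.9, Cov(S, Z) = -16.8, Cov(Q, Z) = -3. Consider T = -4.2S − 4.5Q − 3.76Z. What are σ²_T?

σ²_T = 2053.3018

σ²_T = a²·σ²_S + b²·σ²_Q + c²·σ²_Z + 2ab·Cov(S, Q) + 2ac·Cov(S, Z) + 2bc·Cov(Q, Z), with a = -4.2, b = -4.5, c = -3.76.
= 670.32 + 447.525 + 777.568 + 790.02 + (-530.6112) + (-101.52)
= 2053.3018.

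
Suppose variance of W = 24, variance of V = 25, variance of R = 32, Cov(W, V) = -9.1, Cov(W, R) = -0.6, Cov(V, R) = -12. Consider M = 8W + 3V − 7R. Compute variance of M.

variance of M = 3463.4

variance of M = a²·variance of W + b²·variance of V + c²·variance of R + 2ab·Cov(W, V) + 2ac·Cov(W, R) + 2bc·Cov(V, R), with a = 8, b = 3, c = -7.
= 1536 + 225 + 1568 + (-436.8) + 67.2 + 504
= 3463.4.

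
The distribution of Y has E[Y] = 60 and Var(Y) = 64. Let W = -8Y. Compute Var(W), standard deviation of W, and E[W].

W = -8Y is linear with a = -8, b = 0.
Var(W) = a²·Var(Y) = (-8)²·64 = 4096.
standard deviation of Y = √64 = 8.
standard deviation of W = |a|·standard deviation of Y = |-8|·8 = 64.
E[W] = a·E[Y] + b = (-8)·60 = -480.

Var(W) = 4096, standard deviation of W = 64, E[W] = -480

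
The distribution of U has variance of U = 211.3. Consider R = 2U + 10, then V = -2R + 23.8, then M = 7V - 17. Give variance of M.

variance of R = 2²·211.3 = 845.2.
variance of V = (-2)²·845.2 = 3380.8.
variance of M = 7²·3380.8 = 165659.2.

variance of M = 165659.2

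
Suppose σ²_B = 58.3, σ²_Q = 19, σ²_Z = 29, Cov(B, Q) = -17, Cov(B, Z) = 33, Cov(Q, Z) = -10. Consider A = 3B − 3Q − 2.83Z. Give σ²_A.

σ²_A = a²·σ²_B + b²·σ²_Q + c²·σ²_Z + 2ab·Cov(B, Q) + 2ac·Cov(B, Z) + 2bc·Cov(Q, Z), with a = 3, b = -3, c = -2.83.
= 524.7 + 171 + 232.2581 + 306 + (-560.34) + (-169.8)
= 503.8181.

σ²_A = 503.8181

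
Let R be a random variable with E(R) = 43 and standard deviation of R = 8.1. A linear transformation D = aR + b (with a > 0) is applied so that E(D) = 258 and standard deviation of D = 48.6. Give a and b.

a = 6, b = 0

standard deviation of D = a·standard deviation of R (a > 0), so a = 48.6/8.1 = 6.
E(D) = a·E(R) + b, so b = 258 − 6·43 = 0.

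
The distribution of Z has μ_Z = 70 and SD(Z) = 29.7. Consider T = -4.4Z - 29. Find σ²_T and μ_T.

T = -4.4Z - 29 is linear with a = -4.4, b = -29.
σ²_Z = 29.7² = 882.09.
σ²_T = a²·σ²_Z = (-4.4)²·882.09 = 17077.2624 (the additive constant -29 does not affect variance).
μ_T = a·μ_Z + b = (-4.4)·70 + (-29) = -337.

σ²_T = 17077.2624, μ_T = -337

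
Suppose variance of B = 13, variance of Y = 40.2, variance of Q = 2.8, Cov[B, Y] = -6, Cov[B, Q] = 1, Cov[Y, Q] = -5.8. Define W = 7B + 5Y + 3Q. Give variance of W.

variance of W = 1115.2

variance of W = a²·variance of B + b²·variance of Y + c²·variance of Q + 2ab·Cov[B, Y] + 2ac·Cov[B, Q] + 2bc·Cov[Y, Q], with a = 7, b = 5, c = 3.
= 637 + 1005 + 25.2 + (-420) + 42 + (-174)
= 1115.2.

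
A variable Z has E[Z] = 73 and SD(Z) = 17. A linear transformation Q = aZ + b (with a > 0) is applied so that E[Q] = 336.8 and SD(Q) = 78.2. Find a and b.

a = 4.6, b = 1

SD(Q) = a·SD(Z) (a > 0), so a = 78.2/17 = 4.6.
E[Q] = a·E[Z] + b, so b = 336.8 − 4.6·73 = 1.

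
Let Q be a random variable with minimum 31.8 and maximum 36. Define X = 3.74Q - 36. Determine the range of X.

Range(X) = 15.708

Range of Q = 36 − 31.8 = 4.2.
Range(X) = |a|·Range(Q) = |3.74|·4.2 = 15.708.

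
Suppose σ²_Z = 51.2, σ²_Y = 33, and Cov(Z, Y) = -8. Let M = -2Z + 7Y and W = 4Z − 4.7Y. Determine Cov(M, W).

By bilinearity, Cov(M, W) = ac·σ²_Z + bd·σ²_Y + (ad+bc)·Cov(Z, Y), with a=-2, b=7, c=4, d=-4.7.
ac·σ²_Z = (-2)·4·51.2 = -409.6
bd·σ²_Y = 7·(-4.7)·33 = -1085.7
(ad+bc)·Cov(Z, Y) = (37.4)·(-8) = -299.2
Cov(M, W) = -409.6 + (-1085.7) + (-299.2) = -1794.5.

Cov(M, W) = -1794.5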